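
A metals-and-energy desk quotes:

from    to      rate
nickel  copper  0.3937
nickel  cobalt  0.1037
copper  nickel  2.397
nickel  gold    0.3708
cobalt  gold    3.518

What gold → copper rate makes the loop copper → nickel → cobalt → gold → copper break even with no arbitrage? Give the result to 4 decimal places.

Known legs of the cycle: 2.397 × 0.1037 × 3.518 = 0.8744653902
For no arbitrage the full-cycle product must be 1, so the missing rate is 1 / 0.8744653902 ≈ 1.143556.

1.1436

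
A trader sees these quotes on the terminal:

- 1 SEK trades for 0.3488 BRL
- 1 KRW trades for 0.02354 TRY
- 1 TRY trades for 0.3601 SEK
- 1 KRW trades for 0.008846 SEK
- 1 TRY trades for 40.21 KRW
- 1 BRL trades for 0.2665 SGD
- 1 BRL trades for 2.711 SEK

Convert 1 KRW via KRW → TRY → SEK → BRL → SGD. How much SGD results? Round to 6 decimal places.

1 KRW × 0.02354 = 0.02354 TRY
0.02354 TRY × 0.3601 = 0.008476754 SEK
0.008476754 SEK × 0.3488 = 0.0029566917952 BRL
0.0029566917952 BRL × 0.2665 = 0.0007879583634208 SGD

0.000788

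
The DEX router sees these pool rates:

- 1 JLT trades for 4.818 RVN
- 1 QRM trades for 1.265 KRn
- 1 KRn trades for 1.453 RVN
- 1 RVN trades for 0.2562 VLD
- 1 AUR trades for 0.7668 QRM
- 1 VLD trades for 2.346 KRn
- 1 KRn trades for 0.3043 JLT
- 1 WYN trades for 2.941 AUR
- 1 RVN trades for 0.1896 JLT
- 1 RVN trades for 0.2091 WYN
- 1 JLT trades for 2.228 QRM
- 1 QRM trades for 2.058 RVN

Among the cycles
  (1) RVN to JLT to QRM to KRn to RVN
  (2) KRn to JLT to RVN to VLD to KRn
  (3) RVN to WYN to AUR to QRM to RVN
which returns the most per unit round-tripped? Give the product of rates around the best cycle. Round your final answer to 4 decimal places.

0.9705

(1) 0.1896 × 2.228 × 1.265 × 1.453 = 0.77644
(2) 0.3043 × 4.818 × 0.2562 × 2.346 = 0.88120
(3) 0.2091 × 2.941 × 0.7668 × 2.058 = 0.97046
Highest is cycle (3) at 0.9705 (≤1, no arbitrage).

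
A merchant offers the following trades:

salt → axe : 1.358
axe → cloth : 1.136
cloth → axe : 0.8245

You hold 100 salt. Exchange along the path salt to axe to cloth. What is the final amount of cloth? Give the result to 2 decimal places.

100 salt × 1.358 = 135.8 axe
135.8 axe × 1.136 = 154.2688 cloth

154.27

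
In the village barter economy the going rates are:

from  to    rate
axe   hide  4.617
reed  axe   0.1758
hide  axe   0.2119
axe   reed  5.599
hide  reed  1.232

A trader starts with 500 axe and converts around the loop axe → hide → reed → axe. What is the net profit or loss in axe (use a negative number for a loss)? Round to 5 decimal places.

-0.01214

500 axe × 4.617 = 2308.5 hide
2308.5 hide × 1.232 = 2844.072 reed
2844.072 reed × 0.1758 = 499.9878576 axe
Net change: 499.9878576 − 500 = -0.0121424 axe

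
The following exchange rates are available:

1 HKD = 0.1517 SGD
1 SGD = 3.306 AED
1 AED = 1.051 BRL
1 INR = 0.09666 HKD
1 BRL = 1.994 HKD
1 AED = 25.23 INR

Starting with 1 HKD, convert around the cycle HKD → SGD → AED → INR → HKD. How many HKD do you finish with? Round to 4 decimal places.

1 HKD × 0.1517 = 0.1517 SGD
0.1517 SGD × 3.306 = 0.5015202 AED
0.5015202 AED × 25.23 = 12.653354646 INR
12.653354646 INR × 0.09666 = 1.22307326008236 HKD

1.2231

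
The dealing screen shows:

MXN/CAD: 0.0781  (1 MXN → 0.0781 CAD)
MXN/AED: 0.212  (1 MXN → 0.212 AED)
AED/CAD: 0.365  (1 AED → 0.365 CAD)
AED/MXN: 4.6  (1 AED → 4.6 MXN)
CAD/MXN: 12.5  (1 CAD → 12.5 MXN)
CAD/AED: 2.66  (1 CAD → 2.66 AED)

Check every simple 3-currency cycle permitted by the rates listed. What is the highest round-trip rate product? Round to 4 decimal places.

MXN→AED→CAD→MXN: 0.212 × 0.365 × 12.5 = 0.96725
MXN→CAD→AED→MXN: 0.0781 × 2.66 × 4.6 = 0.95563
Maximum is MXN→AED→CAD→MXN at 0.9673; no arbitrage — every cycle loses value.

0.9673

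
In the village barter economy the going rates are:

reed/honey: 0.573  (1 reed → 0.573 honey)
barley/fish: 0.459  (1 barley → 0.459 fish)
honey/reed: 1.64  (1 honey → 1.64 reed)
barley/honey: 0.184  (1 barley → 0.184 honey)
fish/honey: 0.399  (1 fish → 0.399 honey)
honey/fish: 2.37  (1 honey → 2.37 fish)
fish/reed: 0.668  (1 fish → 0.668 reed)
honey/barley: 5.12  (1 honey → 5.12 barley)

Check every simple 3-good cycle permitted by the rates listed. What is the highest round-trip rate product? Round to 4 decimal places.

honey→barley→fish→honey: 5.12 × 0.459 × 0.399 = 0.93768
honey→fish→reed→honey: 2.37 × 0.668 × 0.573 = 0.90715
Maximum is honey→barley→fish→honey at 0.9377; no arbitrage — every cycle loses value.

0.9377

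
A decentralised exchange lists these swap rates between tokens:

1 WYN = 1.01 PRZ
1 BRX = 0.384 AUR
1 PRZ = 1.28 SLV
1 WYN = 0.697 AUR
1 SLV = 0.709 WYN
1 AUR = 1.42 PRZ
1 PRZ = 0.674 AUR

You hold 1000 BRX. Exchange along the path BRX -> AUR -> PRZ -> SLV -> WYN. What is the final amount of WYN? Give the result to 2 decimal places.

494.85

1000 BRX × 0.384 = 384 AUR
384 AUR × 1.42 = 545.28 PRZ
545.28 PRZ × 1.28 = 697.9584 SLV
697.9584 SLV × 0.709 = 494.8525056 WYN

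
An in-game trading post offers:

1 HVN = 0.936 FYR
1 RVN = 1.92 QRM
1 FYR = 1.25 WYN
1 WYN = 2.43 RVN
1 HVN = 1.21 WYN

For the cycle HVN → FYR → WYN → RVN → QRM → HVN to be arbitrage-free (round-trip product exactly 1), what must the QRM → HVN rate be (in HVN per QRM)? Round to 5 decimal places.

Known legs of the cycle: 0.936 × 1.25 × 2.43 × 1.92 = 5.458752
For no arbitrage the full-cycle product must be 1, so the missing rate is 1 / 5.458752 ≈ 0.1831921.

0.18319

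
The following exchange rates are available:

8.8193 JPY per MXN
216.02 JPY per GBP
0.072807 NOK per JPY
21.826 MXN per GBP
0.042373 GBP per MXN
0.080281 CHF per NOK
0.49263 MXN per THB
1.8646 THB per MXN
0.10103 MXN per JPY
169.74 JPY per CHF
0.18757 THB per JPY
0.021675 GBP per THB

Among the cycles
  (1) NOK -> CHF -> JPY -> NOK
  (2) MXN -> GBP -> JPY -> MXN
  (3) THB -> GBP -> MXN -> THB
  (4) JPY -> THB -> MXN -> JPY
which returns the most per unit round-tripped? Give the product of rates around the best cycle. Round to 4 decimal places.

(1) 0.080281 × 169.74 × 0.072807 = 0.99213
(2) 0.042373 × 216.02 × 0.10103 = 0.92477
(3) 0.021675 × 21.826 × 1.8646 = 0.88210
(4) 0.18757 × 0.49263 × 8.8193 = 0.81493
Highest is cycle (1) at 0.9921 (≤1, no arbitrage).

0.9921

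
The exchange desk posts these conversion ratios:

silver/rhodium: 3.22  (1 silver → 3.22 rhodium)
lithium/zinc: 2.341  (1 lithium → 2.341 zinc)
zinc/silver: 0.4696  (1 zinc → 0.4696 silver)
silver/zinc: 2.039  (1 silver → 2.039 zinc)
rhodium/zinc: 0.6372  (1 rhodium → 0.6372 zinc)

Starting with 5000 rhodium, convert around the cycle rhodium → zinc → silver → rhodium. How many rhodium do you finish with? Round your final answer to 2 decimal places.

5000 rhodium × 0.6372 = 3186 zinc
3186 zinc × 0.4696 = 1496.1456 silver
1496.1456 silver × 3.22 = 4817.588832 rhodium

4817.59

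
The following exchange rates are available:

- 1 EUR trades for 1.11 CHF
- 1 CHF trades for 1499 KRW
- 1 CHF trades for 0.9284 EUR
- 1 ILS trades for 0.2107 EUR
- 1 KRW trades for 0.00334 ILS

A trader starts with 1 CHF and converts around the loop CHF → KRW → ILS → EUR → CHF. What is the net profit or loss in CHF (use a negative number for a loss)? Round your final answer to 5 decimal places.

1 CHF × 1499 = 1499 KRW
1499 KRW × 0.00334 = 5.00666 ILS
5.00666 ILS × 0.2107 = 1.054903262 EUR
1.054903262 EUR × 1.11 = 1.17094262082 CHF
Net change: 1.17094262082 − 1 = 0.17094262082 CHF

0.17094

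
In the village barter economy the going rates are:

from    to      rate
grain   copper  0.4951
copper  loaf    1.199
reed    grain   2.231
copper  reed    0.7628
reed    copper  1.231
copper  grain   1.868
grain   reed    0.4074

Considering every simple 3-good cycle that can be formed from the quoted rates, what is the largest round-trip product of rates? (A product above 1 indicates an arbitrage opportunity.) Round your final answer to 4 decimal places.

0.9368

copper→grain→reed→copper: 1.868 × 0.4074 × 1.231 = 0.93682
copper→reed→grain→copper: 0.7628 × 2.231 × 0.4951 = 0.84256
Maximum is copper→grain→reed→copper at 0.9368; no arbitrage — every cycle loses value.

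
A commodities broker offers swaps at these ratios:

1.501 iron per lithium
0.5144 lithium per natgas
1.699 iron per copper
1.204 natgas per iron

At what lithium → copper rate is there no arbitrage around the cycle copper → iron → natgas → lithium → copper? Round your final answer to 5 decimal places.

Known legs of the cycle: 1.699 × 1.204 × 0.5144 = 1.0522545824
For no arbitrage the full-cycle product must be 1, so the missing rate is 1 / 1.0522545824 ≈ 0.9503404.

0.95034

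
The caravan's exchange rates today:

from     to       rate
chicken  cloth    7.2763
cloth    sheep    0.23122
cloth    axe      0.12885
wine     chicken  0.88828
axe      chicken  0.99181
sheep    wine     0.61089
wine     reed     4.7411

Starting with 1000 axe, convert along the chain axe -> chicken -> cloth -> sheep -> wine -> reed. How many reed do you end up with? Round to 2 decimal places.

4832.89

1000 axe × 0.99181 = 991.81 chicken
991.81 chicken × 7.2763 = 7216.707103 cloth
7216.707103 cloth × 0.23122 = 1668.64701635566 sheep
1668.64701635566 sheep × 0.61089 = 1019.3597758215091374 wine
1019.3597758215091374 wine × 4.7411 = 4832.88663314735697132714 reed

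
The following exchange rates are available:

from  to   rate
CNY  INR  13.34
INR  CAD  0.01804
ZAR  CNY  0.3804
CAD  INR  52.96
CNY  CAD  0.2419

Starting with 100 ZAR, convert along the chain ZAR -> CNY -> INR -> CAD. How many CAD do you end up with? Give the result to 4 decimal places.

9.1545

100 ZAR × 0.3804 = 38.04 CNY
38.04 CNY × 13.34 = 507.4536 INR
507.4536 INR × 0.01804 = 9.154462944 CAD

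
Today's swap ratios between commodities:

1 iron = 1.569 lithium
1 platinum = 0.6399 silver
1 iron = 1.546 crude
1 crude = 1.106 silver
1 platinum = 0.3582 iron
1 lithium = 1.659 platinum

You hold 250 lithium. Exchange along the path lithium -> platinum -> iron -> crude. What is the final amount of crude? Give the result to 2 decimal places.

229.68

250 lithium × 1.659 = 414.75 platinum
414.75 platinum × 0.3582 = 148.56345 iron
148.56345 iron × 1.546 = 229.6790937 crude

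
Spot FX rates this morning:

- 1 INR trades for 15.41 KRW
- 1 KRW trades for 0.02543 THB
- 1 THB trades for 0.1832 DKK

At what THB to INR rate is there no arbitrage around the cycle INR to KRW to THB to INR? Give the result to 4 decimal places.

2.5518

Known legs of the cycle: 15.41 × 0.02543 = 0.3918763
For no arbitrage the full-cycle product must be 1, so the missing rate is 1 / 0.3918763 ≈ 2.551826.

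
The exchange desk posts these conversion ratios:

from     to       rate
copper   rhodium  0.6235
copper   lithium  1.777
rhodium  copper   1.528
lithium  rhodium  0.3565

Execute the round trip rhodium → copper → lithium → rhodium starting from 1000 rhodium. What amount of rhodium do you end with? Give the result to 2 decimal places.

967.99

1000 rhodium × 1.528 = 1528 copper
1528 copper × 1.777 = 2715.256 lithium
2715.256 lithium × 0.3565 = 967.988764 rhodium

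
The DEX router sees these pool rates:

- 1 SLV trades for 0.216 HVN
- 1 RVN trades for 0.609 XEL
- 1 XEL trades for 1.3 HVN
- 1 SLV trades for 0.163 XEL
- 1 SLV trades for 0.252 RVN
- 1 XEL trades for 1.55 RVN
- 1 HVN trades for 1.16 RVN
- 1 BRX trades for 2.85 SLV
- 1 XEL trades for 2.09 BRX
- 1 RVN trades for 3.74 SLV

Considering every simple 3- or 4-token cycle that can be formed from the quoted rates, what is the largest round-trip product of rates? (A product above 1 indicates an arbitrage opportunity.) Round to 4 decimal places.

XEL→BRX→SLV→XEL: 2.09 × 2.85 × 0.163 = 0.97091
XEL→RVN→SLV→XEL: 1.55 × 3.74 × 0.163 = 0.94491
RVN→SLV→HVN→RVN: 3.74 × 0.216 × 1.16 = 0.93709
XEL→HVN→RVN→SLV→XEL: 1.3 × 1.16 × 3.74 × 0.163 = 0.91931
XEL→HVN→RVN→XEL: 1.3 × 1.16 × 0.609 = 0.91837
XEL→BRX→SLV→RVN→XEL: 2.09 × 2.85 × 0.252 × 0.609 = 0.91413
Maximum is XEL→BRX→SLV→XEL at 0.9709; no arbitrage — every cycle loses value.

0.9709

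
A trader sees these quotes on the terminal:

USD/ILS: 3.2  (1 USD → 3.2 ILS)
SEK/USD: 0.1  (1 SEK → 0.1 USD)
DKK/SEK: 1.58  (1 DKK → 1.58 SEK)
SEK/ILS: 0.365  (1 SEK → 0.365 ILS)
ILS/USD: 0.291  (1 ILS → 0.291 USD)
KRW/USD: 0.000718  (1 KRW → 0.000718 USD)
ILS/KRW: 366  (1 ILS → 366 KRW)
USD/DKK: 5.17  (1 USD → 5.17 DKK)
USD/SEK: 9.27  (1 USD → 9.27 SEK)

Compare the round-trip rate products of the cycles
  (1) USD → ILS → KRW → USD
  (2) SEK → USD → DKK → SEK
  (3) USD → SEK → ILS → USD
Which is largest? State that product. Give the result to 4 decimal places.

0.9846

(1) 3.2 × 366 × 0.000718 = 0.84092
(2) 0.1 × 5.17 × 1.58 = 0.81686
(3) 9.27 × 0.365 × 0.291 = 0.98461
Highest is cycle (3) at 0.9846 (≤1, no arbitrage).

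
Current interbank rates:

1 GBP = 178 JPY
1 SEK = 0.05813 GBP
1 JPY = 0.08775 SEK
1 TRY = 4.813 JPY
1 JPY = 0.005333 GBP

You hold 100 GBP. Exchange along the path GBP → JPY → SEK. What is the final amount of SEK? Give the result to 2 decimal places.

1561.95

100 GBP × 178 = 17800 JPY
17800 JPY × 0.08775 = 1561.95 SEK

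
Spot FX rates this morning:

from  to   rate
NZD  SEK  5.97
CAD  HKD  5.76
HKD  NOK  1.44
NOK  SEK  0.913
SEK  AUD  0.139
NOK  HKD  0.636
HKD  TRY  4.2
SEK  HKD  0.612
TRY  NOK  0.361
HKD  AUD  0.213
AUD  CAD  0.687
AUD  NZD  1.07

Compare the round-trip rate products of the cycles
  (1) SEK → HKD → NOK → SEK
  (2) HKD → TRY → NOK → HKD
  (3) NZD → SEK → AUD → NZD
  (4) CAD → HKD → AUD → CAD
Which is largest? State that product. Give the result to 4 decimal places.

0.9643

(1) 0.612 × 1.44 × 0.913 = 0.80461
(2) 4.2 × 0.361 × 0.636 = 0.96430
(3) 5.97 × 0.139 × 1.07 = 0.88792
(4) 5.76 × 0.213 × 0.687 = 0.84287
Highest is cycle (2) at 0.9643 (≤1, no arbitrage).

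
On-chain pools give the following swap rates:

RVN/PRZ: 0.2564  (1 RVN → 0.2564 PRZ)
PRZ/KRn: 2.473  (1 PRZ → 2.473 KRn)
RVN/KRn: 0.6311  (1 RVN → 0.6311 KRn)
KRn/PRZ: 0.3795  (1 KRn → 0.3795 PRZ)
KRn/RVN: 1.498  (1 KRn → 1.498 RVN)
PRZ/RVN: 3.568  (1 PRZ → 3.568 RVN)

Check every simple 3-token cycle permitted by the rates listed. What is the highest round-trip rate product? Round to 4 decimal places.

RVN→PRZ→KRn→RVN: 0.2564 × 2.473 × 1.498 = 0.94985
RVN→KRn→PRZ→RVN: 0.6311 × 0.3795 × 3.568 = 0.85454
Maximum is RVN→PRZ→KRn→RVN at 0.9498; no arbitrage — every cycle loses value.

0.9498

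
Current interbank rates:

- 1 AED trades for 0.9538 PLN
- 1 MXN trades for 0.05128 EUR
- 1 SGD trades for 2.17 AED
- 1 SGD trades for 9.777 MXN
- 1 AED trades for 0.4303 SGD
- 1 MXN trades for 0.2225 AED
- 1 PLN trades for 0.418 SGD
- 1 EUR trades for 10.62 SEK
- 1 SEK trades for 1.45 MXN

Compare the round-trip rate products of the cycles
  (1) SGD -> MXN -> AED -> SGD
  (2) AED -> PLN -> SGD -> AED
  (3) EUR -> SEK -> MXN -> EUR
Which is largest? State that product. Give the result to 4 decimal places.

0.9361

(1) 9.777 × 0.2225 × 0.4303 = 0.93607
(2) 0.9538 × 0.418 × 2.17 = 0.86515
(3) 10.62 × 1.45 × 0.05128 = 0.78966
Highest is cycle (1) at 0.9361 (≤1, no arbitrage).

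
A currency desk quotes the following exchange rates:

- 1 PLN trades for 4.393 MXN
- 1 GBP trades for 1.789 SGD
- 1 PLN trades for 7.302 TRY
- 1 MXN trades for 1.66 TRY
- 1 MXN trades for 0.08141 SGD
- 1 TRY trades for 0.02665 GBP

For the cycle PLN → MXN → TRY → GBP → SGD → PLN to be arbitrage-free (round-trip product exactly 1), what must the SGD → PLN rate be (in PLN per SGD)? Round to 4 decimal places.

2.8762

Known legs of the cycle: 4.393 × 1.66 × 0.02665 × 1.789 = 0.347677707403
For no arbitrage the full-cycle product must be 1, so the missing rate is 1 / 0.347677707403 ≈ 2.876227.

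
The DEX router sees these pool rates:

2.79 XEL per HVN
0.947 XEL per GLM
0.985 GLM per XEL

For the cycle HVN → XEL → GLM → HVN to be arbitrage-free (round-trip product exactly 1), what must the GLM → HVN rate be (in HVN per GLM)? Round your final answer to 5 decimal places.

Known legs of the cycle: 2.79 × 0.985 = 2.74815
For no arbitrage the full-cycle product must be 1, so the missing rate is 1 / 2.74815 ≈ 0.3638812.

0.36388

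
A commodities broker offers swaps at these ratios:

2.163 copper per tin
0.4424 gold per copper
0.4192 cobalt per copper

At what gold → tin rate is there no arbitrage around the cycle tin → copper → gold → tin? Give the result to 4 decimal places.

Known legs of the cycle: 2.163 × 0.4424 = 0.9569112
For no arbitrage the full-cycle product must be 1, so the missing rate is 1 / 0.9569112 ≈ 1.045029.

1.0450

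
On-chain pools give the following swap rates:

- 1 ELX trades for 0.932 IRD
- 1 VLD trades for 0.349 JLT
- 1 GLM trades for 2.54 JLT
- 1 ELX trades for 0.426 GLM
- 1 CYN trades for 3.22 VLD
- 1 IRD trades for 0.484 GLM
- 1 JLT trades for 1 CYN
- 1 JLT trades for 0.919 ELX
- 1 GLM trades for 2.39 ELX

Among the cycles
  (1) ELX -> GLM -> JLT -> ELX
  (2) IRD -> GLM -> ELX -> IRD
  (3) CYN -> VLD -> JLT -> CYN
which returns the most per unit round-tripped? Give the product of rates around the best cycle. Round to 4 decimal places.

1.1238

(1) 0.426 × 2.54 × 0.919 = 0.99439
(2) 0.484 × 2.39 × 0.932 = 1.07810
(3) 3.22 × 0.349 × 1 = 1.12378
Highest is cycle (3) at 1.1238 (>1, arbitrage).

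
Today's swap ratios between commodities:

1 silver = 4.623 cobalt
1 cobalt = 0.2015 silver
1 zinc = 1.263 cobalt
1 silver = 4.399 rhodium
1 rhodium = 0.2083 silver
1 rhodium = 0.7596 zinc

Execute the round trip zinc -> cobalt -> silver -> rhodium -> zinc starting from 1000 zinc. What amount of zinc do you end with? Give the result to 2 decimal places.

1000 zinc × 1.263 = 1263 cobalt
1263 cobalt × 0.2015 = 254.4945 silver
254.4945 silver × 4.399 = 1119.5213055 rhodium
1119.5213055 rhodium × 0.7596 = 850.3883836578 zinc

850.39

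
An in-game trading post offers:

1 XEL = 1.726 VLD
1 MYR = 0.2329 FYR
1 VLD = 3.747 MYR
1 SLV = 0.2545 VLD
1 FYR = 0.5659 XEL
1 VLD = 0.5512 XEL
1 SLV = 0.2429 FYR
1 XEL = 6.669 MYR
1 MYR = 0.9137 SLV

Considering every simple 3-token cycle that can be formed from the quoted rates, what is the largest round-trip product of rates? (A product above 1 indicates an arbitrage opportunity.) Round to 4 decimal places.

0.8790

FYR→XEL→MYR→FYR: 0.5659 × 6.669 × 0.2329 = 0.87896
VLD→MYR→SLV→VLD: 3.747 × 0.9137 × 0.2545 = 0.87131
Maximum is FYR→XEL→MYR→FYR at 0.8790; no arbitrage — every cycle loses value.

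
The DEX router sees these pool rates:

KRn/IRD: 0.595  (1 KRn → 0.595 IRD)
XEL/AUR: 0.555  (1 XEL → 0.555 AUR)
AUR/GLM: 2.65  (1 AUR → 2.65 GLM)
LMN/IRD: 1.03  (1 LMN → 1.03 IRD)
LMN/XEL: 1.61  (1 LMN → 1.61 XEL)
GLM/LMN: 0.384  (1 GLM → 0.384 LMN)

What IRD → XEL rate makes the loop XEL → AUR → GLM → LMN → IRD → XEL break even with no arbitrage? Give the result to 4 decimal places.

1.7191

Known legs of the cycle: 0.555 × 2.65 × 0.384 × 1.03 = 0.58171104
For no arbitrage the full-cycle product must be 1, so the missing rate is 1 / 0.58171104 ≈ 1.719067.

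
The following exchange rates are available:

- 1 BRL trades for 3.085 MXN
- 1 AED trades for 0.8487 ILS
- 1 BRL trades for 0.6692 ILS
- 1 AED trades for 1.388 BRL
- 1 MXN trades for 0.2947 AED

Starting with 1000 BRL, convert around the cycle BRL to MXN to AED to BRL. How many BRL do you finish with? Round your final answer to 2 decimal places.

1261.90

1000 BRL × 3.085 = 3085 MXN
3085 MXN × 0.2947 = 909.1495 AED
909.1495 AED × 1.388 = 1261.899506 BRL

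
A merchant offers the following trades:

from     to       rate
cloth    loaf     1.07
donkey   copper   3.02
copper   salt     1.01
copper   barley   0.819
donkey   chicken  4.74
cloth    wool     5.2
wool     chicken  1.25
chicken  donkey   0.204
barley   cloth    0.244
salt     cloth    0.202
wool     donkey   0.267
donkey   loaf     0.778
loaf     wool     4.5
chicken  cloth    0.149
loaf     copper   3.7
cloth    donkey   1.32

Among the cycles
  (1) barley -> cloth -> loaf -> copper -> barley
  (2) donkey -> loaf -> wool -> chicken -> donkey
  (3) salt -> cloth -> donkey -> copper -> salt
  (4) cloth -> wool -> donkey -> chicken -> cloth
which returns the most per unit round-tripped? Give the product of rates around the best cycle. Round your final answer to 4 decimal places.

(1) 0.244 × 1.07 × 3.7 × 0.819 = 0.79115
(2) 0.778 × 4.5 × 1.25 × 0.204 = 0.89276
(3) 0.202 × 1.32 × 3.02 × 1.01 = 0.81331
(4) 5.2 × 0.267 × 4.74 × 0.149 = 0.98057
Highest is cycle (4) at 0.9806 (≤1, no arbitrage).

0.9806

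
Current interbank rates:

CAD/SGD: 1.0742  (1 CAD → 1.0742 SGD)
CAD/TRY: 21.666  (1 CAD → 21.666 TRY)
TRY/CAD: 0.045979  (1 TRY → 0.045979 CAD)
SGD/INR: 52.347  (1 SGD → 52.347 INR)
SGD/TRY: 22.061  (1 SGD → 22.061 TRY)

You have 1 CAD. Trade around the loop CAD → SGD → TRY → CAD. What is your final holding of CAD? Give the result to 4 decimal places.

1 CAD × 1.0742 = 1.0742 SGD
1.0742 SGD × 22.061 = 23.6979262 TRY
23.6979262 TRY × 0.045979 = 1.0896069487498 CAD

1.0896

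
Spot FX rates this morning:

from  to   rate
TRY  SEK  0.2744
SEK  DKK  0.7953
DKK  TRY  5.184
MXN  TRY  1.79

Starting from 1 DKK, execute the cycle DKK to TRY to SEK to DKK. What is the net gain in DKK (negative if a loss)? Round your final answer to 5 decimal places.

1 DKK × 5.184 = 5.184 TRY
5.184 TRY × 0.2744 = 1.4224896 SEK
1.4224896 SEK × 0.7953 = 1.13130597888 DKK
Net change: 1.13130597888 − 1 = 0.13130597888 DKK

0.13131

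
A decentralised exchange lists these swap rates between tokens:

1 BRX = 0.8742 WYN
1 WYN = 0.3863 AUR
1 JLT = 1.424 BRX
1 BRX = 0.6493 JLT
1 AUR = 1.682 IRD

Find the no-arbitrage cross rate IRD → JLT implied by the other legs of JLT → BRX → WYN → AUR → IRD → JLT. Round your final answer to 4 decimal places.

Known legs of the cycle: 1.424 × 0.8742 × 0.3863 × 1.682 = 0.80885652088128
For no arbitrage the full-cycle product must be 1, so the missing rate is 1 / 0.80885652088128 ≈ 1.236313.

1.2363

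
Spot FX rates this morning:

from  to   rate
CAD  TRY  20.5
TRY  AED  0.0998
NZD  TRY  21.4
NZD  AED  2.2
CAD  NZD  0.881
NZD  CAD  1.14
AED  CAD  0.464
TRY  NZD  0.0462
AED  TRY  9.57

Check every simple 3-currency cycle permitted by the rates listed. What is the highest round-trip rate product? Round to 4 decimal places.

NZD→CAD→TRY→NZD: 1.14 × 20.5 × 0.0462 = 1.07969
NZD→AED→TRY→NZD: 2.2 × 9.57 × 0.0462 = 0.97269
TRY→AED→CAD→TRY: 0.0998 × 0.464 × 20.5 = 0.94930
NZD→AED→CAD→NZD: 2.2 × 0.464 × 0.881 = 0.89932
Maximum is NZD→CAD→TRY→NZD at 1.0797; arbitrage exists.

1.0797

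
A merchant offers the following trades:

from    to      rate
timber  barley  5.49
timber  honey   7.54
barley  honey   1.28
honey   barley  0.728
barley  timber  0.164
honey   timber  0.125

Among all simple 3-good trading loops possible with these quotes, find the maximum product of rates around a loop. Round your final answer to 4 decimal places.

0.9002

honey→barley→timber→honey: 0.728 × 0.164 × 7.54 = 0.90022
honey→timber→barley→honey: 0.125 × 5.49 × 1.28 = 0.87840
Maximum is honey→barley→timber→honey at 0.9002; no arbitrage — every cycle loses value.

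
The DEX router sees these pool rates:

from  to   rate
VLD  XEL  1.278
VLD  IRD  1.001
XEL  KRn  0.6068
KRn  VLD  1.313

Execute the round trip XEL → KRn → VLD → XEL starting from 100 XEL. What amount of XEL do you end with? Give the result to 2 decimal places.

100 XEL × 0.6068 = 60.68 KRn
60.68 KRn × 1.313 = 79.67284 VLD
79.67284 VLD × 1.278 = 101.82188952 XEL

101.82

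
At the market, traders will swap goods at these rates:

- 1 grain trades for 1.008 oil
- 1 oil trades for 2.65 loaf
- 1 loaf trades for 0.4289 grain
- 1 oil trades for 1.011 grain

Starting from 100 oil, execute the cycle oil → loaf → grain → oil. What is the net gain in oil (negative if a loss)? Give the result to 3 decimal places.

14.568

100 oil × 2.65 = 265 loaf
265 loaf × 0.4289 = 113.6585 grain
113.6585 grain × 1.008 = 114.567768 oil
Net change: 114.567768 − 100 = 14.567768 oil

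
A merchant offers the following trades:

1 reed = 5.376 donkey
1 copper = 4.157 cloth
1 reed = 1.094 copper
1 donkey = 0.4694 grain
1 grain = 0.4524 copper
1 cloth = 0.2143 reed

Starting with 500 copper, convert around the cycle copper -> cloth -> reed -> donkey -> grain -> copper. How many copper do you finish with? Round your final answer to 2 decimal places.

508.51

500 copper × 4.157 = 2078.5 cloth
2078.5 cloth × 0.2143 = 445.42255 reed
445.42255 reed × 5.376 = 2394.5916288 donkey
2394.5916288 donkey × 0.4694 = 1124.02131055872 grain
1124.02131055872 grain × 0.4524 = 508.507240896764928 copper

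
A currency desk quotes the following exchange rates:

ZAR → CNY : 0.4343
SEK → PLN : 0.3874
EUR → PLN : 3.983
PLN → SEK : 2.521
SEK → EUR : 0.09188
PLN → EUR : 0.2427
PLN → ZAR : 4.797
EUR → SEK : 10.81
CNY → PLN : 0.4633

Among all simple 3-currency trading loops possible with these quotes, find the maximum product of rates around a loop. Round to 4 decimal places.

1.0164

PLN→EUR→SEK→PLN: 0.2427 × 10.81 × 0.3874 = 1.01638
PLN→ZAR→CNY→PLN: 4.797 × 0.4343 × 0.4633 = 0.96521
PLN→SEK→EUR→PLN: 2.521 × 0.09188 × 3.983 = 0.92258
Maximum is PLN→EUR→SEK→PLN at 1.0164; arbitrage exists.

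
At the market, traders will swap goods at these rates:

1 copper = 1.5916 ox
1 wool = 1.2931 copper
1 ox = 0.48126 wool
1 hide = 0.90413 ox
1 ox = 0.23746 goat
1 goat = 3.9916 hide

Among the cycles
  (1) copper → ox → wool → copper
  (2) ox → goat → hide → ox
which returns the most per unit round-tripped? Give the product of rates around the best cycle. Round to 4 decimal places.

0.9905

(1) 1.5916 × 0.48126 × 1.2931 = 0.99048
(2) 0.23746 × 3.9916 × 0.90413 = 0.85698
Highest is cycle (1) at 0.9905 (≤1, no arbitrage).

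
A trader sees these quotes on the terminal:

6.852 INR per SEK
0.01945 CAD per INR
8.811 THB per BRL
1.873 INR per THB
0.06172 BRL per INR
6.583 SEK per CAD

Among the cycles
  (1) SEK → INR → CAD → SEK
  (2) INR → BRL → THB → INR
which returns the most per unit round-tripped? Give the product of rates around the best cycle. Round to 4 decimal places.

1.0186

(1) 6.852 × 0.01945 × 6.583 = 0.87733
(2) 0.06172 × 8.811 × 1.873 = 1.01857
Highest is cycle (2) at 1.0186 (>1, arbitrage).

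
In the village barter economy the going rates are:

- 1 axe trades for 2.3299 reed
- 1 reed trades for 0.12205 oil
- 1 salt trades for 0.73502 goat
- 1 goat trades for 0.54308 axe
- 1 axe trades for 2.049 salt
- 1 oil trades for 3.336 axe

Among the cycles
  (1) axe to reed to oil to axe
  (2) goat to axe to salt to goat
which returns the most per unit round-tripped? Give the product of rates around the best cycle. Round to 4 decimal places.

0.9486

(1) 2.3299 × 0.12205 × 3.336 = 0.94864
(2) 0.54308 × 2.049 × 0.73502 = 0.81791
Highest is cycle (1) at 0.9486 (≤1, no arbitrage).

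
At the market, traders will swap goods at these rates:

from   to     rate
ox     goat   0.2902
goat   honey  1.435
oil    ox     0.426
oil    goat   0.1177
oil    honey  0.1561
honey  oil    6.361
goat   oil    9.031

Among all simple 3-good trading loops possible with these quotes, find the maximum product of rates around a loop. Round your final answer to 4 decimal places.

1.1165

oil→ox→goat→oil: 0.426 × 0.2902 × 9.031 = 1.11646
oil→goat→honey→oil: 0.1177 × 1.435 × 6.361 = 1.07437
Maximum is oil→ox→goat→oil at 1.1165; arbitrage exists.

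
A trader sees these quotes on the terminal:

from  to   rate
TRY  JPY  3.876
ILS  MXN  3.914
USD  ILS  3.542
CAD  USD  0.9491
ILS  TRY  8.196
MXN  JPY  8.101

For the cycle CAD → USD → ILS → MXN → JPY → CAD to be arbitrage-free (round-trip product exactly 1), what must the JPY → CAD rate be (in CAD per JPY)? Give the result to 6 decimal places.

Known legs of the cycle: 0.9491 × 3.542 × 3.914 × 8.101 = 106.5908643030308
For no arbitrage the full-cycle product must be 1, so the missing rate is 1 / 106.5908643030308 ≈ 0.00938167.

0.009382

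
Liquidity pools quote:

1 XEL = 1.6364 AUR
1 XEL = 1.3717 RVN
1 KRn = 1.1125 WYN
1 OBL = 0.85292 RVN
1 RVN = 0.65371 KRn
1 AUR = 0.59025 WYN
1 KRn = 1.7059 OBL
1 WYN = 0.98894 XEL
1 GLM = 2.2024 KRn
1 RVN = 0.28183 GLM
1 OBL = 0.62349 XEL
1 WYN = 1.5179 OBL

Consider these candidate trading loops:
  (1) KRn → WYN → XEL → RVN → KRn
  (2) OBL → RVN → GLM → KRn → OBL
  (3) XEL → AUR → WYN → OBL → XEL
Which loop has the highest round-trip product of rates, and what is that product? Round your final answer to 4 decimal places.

(1) 1.1125 × 0.98894 × 1.3717 × 0.65371 = 0.98654
(2) 0.85292 × 0.28183 × 2.2024 × 1.7059 = 0.90312
(3) 1.6364 × 0.59025 × 1.5179 × 0.62349 = 0.91411
Highest is cycle (1) at 0.9865 (≤1, no arbitrage).

0.9865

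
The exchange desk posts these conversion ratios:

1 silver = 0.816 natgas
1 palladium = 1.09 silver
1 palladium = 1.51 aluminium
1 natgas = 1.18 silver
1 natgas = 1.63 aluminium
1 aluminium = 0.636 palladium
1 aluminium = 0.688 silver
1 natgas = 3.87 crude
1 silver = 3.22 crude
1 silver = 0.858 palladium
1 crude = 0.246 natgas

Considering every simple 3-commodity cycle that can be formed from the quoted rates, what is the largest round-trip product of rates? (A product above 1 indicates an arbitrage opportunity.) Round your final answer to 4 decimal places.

crude→natgas→silver→crude: 0.246 × 1.18 × 3.22 = 0.93470
natgas→aluminium→silver→natgas: 1.63 × 0.688 × 0.816 = 0.91510
palladium→aluminium→silver→palladium: 1.51 × 0.688 × 0.858 = 0.89136
Maximum is crude→natgas→silver→crude at 0.9347; no arbitrage — every cycle loses value.

0.9347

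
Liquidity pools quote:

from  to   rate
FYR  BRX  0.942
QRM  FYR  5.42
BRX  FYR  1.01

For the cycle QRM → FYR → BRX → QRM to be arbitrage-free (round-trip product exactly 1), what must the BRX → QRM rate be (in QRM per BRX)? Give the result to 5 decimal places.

Known legs of the cycle: 5.42 × 0.942 = 5.10564
For no arbitrage the full-cycle product must be 1, so the missing rate is 1 / 5.10564 ≈ 0.1958618.

0.19586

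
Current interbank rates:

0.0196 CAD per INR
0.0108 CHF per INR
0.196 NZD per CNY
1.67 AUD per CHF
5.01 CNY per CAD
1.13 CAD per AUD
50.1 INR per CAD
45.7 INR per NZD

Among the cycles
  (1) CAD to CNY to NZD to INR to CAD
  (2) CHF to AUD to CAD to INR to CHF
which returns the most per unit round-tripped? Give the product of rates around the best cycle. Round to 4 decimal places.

1.0211

(1) 5.01 × 0.196 × 45.7 × 0.0196 = 0.87956
(2) 1.67 × 1.13 × 50.1 × 0.0108 = 1.02107
Highest is cycle (2) at 1.0211 (>1, arbitrage).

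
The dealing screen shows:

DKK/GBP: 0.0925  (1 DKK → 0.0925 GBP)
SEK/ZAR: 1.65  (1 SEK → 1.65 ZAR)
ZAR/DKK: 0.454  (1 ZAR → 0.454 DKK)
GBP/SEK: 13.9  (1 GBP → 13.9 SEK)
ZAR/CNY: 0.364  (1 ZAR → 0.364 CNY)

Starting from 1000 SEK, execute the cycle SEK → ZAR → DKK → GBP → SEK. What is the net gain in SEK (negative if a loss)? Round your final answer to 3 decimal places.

-36.845

1000 SEK × 1.65 = 1650 ZAR
1650 ZAR × 0.454 = 749.1 DKK
749.1 DKK × 0.0925 = 69.29175 GBP
69.29175 GBP × 13.9 = 963.155325 SEK
Net change: 963.155325 − 1000 = -36.844675 SEK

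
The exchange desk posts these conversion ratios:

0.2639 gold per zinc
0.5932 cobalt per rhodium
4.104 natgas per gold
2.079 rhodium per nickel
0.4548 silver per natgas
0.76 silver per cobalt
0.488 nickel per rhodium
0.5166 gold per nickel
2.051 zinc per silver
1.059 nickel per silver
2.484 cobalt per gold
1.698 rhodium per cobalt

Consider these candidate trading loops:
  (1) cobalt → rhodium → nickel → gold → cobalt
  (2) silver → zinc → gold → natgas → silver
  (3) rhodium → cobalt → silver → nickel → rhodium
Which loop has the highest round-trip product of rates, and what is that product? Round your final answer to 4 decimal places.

(1) 1.698 × 0.488 × 0.5166 × 2.484 = 1.06332
(2) 2.051 × 0.2639 × 4.104 × 0.4548 = 1.01026
(3) 0.5932 × 0.76 × 1.059 × 2.079 = 0.99258
Highest is cycle (1) at 1.0633 (>1, arbitrage).

1.0633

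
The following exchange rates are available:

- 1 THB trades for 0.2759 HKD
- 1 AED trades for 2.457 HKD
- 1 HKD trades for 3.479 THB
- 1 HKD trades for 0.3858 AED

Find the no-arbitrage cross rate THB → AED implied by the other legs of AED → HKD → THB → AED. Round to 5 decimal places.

0.11699

Known legs of the cycle: 2.457 × 3.479 = 8.547903
For no arbitrage the full-cycle product must be 1, so the missing rate is 1 / 8.547903 ≈ 0.1169878.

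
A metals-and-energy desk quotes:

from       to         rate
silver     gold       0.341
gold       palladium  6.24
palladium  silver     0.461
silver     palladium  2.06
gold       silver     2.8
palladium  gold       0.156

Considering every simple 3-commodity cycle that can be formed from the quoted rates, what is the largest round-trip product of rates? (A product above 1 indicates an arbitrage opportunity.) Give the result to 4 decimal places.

silver→gold→palladium→silver: 0.341 × 6.24 × 0.461 = 0.98093
silver→palladium→gold→silver: 2.06 × 0.156 × 2.8 = 0.89981
Maximum is silver→gold→palladium→silver at 0.9809; no arbitrage — every cycle loses value.

0.9809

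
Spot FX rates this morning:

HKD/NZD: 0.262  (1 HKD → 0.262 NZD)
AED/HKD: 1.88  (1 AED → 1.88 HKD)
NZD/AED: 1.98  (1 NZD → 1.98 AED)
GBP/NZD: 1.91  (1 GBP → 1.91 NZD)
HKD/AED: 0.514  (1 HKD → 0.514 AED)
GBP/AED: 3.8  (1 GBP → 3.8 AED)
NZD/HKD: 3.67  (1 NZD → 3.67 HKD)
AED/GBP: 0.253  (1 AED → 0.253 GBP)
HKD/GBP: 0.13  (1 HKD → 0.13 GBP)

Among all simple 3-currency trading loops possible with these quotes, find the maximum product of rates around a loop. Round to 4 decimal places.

HKD→NZD→AED→HKD: 0.262 × 1.98 × 1.88 = 0.97527
NZD→AED→GBP→NZD: 1.98 × 0.253 × 1.91 = 0.95680
HKD→GBP→AED→HKD: 0.13 × 3.8 × 1.88 = 0.92872
HKD→GBP→NZD→HKD: 0.13 × 1.91 × 3.67 = 0.91126
Maximum is HKD→NZD→AED→HKD at 0.9753; no arbitrage — every cycle loses value.

0.9753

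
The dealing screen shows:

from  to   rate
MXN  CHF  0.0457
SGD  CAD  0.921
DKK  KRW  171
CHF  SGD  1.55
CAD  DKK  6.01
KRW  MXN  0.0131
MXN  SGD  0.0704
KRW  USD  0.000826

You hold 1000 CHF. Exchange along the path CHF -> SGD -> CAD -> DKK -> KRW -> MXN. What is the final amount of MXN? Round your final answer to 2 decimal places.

19219.11

1000 CHF × 1.55 = 1550 SGD
1550 SGD × 0.921 = 1427.55 CAD
1427.55 CAD × 6.01 = 8579.5755 DKK
8579.5755 DKK × 171 = 1467107.4105 KRW
1467107.4105 KRW × 0.0131 = 19219.10707755 MXN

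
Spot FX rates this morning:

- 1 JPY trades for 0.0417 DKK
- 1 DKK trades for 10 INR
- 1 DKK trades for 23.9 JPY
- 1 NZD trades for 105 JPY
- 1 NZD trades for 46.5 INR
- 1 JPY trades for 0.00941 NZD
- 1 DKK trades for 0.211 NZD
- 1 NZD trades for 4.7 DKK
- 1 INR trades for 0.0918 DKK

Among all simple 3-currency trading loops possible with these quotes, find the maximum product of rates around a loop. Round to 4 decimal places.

JPY→NZD→DKK→JPY: 0.00941 × 4.7 × 23.9 = 1.05703
JPY→DKK→NZD→JPY: 0.0417 × 0.211 × 105 = 0.92386
INR→DKK→NZD→INR: 0.0918 × 0.211 × 46.5 = 0.90070
Maximum is JPY→NZD→DKK→JPY at 1.0570; arbitrage exists.

1.0570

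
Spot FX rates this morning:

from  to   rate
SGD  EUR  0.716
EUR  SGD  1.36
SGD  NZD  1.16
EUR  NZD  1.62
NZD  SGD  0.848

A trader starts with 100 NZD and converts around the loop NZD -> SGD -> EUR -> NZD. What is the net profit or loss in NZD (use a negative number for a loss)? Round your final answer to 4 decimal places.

100 NZD × 0.848 = 84.8 SGD
84.8 SGD × 0.716 = 60.7168 EUR
60.7168 EUR × 1.62 = 98.361216 NZD
Net change: 98.361216 − 100 = -1.638784 NZD

-1.6388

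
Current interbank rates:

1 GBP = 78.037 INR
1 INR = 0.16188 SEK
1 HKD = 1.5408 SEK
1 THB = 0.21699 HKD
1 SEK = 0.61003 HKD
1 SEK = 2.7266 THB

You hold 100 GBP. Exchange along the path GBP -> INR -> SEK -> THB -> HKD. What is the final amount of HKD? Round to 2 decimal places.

747.40

100 GBP × 78.037 = 7803.7 INR
7803.7 INR × 0.16188 = 1263.262956 SEK
1263.262956 SEK × 2.7266 = 3444.4127758296 THB
3444.4127758296 THB × 0.21699 = 747.403128227264904 HKD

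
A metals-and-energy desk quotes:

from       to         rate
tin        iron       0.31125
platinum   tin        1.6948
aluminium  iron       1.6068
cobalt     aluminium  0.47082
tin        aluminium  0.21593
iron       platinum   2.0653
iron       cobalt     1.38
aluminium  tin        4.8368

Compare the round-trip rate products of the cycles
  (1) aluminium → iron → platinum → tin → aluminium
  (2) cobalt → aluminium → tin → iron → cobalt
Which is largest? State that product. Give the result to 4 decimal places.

1.2144

(1) 1.6068 × 2.0653 × 1.6948 × 0.21593 = 1.21444
(2) 0.47082 × 4.8368 × 0.31125 × 1.38 = 0.97814
Highest is cycle (1) at 1.2144 (>1, arbitrage).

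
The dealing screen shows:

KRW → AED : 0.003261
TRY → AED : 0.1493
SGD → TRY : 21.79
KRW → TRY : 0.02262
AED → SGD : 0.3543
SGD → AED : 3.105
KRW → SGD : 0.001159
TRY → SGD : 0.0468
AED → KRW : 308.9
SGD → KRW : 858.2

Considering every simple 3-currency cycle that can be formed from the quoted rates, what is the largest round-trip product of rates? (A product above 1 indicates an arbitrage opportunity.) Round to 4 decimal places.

SGD→TRY→AED→SGD: 21.79 × 0.1493 × 0.3543 = 1.15263
KRW→SGD→AED→KRW: 0.001159 × 3.105 × 308.9 = 1.11164
KRW→TRY→AED→KRW: 0.02262 × 0.1493 × 308.9 = 1.04321
KRW→AED→SGD→KRW: 0.003261 × 0.3543 × 858.2 = 0.99154
KRW→TRY→SGD→KRW: 0.02262 × 0.0468 × 858.2 = 0.90850
Maximum is SGD→TRY→AED→SGD at 1.1526; arbitrage exists.

1.1526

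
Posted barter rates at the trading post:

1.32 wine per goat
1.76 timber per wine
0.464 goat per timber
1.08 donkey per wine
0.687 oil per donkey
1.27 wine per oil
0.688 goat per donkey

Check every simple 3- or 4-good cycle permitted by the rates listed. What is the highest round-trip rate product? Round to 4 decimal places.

1.0780

goat→wine→timber→goat: 1.32 × 1.76 × 0.464 = 1.07796
goat→wine→donkey→goat: 1.32 × 1.08 × 0.688 = 0.98081
wine→donkey→oil→wine: 1.08 × 0.687 × 1.27 = 0.94229
Maximum is goat→wine→timber→goat at 1.0780; arbitrage exists.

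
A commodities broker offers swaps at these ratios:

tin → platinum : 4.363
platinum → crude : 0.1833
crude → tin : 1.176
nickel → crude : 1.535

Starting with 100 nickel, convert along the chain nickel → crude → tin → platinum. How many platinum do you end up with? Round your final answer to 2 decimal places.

100 nickel × 1.535 = 153.5 crude
153.5 crude × 1.176 = 180.516 tin
180.516 tin × 4.363 = 787.591308 platinum

787.59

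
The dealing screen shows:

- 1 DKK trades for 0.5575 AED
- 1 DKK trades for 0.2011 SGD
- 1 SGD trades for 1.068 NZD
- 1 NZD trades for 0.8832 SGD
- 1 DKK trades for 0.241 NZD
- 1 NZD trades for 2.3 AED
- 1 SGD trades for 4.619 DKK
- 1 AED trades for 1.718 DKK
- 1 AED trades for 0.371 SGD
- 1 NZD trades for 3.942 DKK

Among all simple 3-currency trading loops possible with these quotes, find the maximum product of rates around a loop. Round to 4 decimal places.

SGD→DKK→NZD→SGD: 4.619 × 0.241 × 0.8832 = 0.98316
AED→SGD→DKK→AED: 0.371 × 4.619 × 0.5575 = 0.95536
AED→DKK→NZD→AED: 1.718 × 0.241 × 2.3 = 0.95229
AED→SGD→NZD→AED: 0.371 × 1.068 × 2.3 = 0.91132
SGD→NZD→DKK→SGD: 1.068 × 3.942 × 0.2011 = 0.84664
Maximum is SGD→DKK→NZD→SGD at 0.9832; no arbitrage — every cycle loses value.

0.9832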